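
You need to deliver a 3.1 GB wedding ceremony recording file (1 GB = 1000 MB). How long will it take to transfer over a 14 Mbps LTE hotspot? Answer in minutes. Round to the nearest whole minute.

File: 3.1 GB = 24800.0 Mb.
At 14 Mbps: 24800.0 / 14 = 1771.4 s ≈ 29.5 minutes.

30 minutes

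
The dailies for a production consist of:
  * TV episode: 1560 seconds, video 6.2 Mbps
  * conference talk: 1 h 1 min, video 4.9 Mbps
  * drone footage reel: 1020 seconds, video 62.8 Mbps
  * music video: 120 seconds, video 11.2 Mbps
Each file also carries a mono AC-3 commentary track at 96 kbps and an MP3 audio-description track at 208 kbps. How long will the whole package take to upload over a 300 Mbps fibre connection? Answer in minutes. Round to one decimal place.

Audio total: 96 + 208 = 304 kbps = 0.304 Mbps.
TV episode: 6.504 Mbps × 1560 s = 10146.2 Mb
conference talk: 5.204 Mbps × 3660 s = 19046.6 Mb
drone footage reel: 63.104 Mbps × 1020 s = 64366.1 Mb
music video: 11.504 Mbps × 120 s = 1380.5 Mb
Total: 94939.4 Mb = 11867.4 MB.
At 300 Mbps: 94939.4 / 300 = 316 s ≈ 5.27 minutes.

5.3 minutes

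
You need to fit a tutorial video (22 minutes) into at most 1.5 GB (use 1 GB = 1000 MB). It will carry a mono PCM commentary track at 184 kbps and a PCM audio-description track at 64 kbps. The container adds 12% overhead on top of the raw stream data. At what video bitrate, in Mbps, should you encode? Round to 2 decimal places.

Budget: 1.5 GB = 12000.0 Mb.
Stream payload after overhead: 12000.0 / 1.12 = 10714.3 Mb.
22 min = 1320 s
Total bitrate budget: 10714.3 Mb / 1320 s = 8.117 Mbps.
Audio total: 184 + 64 = 248 kbps = 0.248 Mbps.
Video: 8.117 − 0.248 = 7.869 Mbps.

7.87 Mbps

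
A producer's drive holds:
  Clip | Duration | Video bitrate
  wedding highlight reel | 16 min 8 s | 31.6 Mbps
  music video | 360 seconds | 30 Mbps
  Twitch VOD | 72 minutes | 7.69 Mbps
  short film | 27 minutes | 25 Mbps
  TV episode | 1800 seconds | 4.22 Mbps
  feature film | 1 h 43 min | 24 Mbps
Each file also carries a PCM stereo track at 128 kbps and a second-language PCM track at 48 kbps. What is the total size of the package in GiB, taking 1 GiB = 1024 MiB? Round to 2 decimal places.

31.86 GiB

Audio total: 128 + 48 = 176 kbps = 0.176 Mbps.
wedding highlight reel: 31.776 Mbps × 968 s = 30759.2 Mb
music video: 30.176 Mbps × 360 s = 10863.4 Mb
Twitch VOD: 7.866 Mbps × 4320 s = 33981.1 Mb
short film: 25.176 Mbps × 1620 s = 40785.1 Mb
TV episode: 4.396 Mbps × 1800 s = 7912.8 Mb
feature film: 24.176 Mbps × 6180 s = 149407.7 Mb
Total: 273709.2 Mb = 34213.7 MB.
= 31.86 GiB.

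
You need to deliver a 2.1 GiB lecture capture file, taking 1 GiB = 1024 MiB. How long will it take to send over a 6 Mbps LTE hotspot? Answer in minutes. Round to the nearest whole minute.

File: 2.1 GiB = 18038.9 Mb.
At 6 Mbps: 18038.9 / 6 = 3006.5 s ≈ 50.1 minutes.

50 minutes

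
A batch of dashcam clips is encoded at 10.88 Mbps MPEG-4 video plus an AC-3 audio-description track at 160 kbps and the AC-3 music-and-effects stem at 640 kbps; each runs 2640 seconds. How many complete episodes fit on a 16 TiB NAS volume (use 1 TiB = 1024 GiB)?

Audio total: 160 + 640 = 800 kbps = 0.800 Mbps.
Total bitrate: 11.680 Mbps.
Per item: 11.680 Mbps × 2640 s = 30,835 Mb = 3,854 MB.
Capacity: 16 TiB = 140,737,488 Mb; 4564.18 items → 4564 complete.

4564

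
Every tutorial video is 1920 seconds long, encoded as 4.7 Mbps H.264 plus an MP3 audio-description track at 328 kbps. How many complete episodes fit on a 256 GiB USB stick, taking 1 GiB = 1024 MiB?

227

Audio: 328 kbps = 0.328 Mbps.
Total bitrate: 5.028 Mbps.
Per item: 5.028 Mbps × 1920 s = 9,654 Mb = 1,207 MB.
Capacity: 256 GiB = 2,199,023 Mb; 227.79 items → 227 complete.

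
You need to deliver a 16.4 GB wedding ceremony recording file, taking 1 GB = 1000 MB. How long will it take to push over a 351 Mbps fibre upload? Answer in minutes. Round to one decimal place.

File: 16.4 GB = 131200.0 Mb.
At 351 Mbps: 131200.0 / 351 = 373.8 s ≈ 6.23 minutes.

6.2 minutes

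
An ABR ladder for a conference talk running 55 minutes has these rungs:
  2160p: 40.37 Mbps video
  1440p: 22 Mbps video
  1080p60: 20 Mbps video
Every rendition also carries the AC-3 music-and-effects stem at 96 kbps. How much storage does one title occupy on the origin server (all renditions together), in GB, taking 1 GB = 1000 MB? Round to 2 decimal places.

34.10 GB

55 min = 3300 s
Audio: 96 kbps = 0.096 Mbps.
Sum of rendition bitrates: (40.37+0.096) + (22+0.096) + (20+0.096) = 82.658 Mbps.
× 3300 s = 272,771 Mb = 34,096 MB = 34.10 GB.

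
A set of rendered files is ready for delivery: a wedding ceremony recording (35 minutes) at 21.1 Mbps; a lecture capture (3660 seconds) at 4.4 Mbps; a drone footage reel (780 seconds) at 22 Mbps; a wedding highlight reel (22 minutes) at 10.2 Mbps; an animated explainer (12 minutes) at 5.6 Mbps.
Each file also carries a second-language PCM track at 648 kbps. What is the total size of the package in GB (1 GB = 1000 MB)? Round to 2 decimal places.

Audio: 648 kbps = 0.648 Mbps.
wedding ceremony recording: 21.748 Mbps × 2100 s = 45670.8 Mb
lecture capture: 5.048 Mbps × 3660 s = 18475.7 Mb
drone footage reel: 22.648 Mbps × 780 s = 17665.4 Mb
wedding highlight reel: 10.848 Mbps × 1320 s = 14319.4 Mb
animated explainer: 6.248 Mbps × 720 s = 4498.6 Mb
Total: 100629.8 Mb = 12578.7 MB.
= 12.58 GB.

12.58 GB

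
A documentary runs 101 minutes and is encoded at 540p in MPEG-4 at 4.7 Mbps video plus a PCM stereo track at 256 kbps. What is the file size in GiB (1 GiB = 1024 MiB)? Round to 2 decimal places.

101 min = 6060 s
Audio: 256 kbps = 0.256 Mbps.
Total bitrate: 4.7 + 0.256 = 4.956 Mbps.
Stream data: 4.956 Mbps × 6060 s = 30033.4 Mb.
30,033 Mb = 3,754,170,000 bytes ÷ 1,073,741,824 = 3.496 GiB.

3.50 GiB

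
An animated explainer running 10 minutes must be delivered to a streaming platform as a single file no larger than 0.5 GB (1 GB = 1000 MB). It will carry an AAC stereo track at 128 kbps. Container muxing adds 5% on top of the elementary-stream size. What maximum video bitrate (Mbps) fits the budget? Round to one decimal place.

6.2 Mbps

Budget: 0.5 GB = 4000.0 Mb.
Stream payload after overhead: 4000.0 / 1.05 = 3809.5 Mb.
10 min = 600 s
Total bitrate budget: 3809.5 Mb / 600 s = 6.349 Mbps.
Audio: 128 kbps = 0.128 Mbps.
Video: 6.349 − 0.128 = 6.221 Mbps.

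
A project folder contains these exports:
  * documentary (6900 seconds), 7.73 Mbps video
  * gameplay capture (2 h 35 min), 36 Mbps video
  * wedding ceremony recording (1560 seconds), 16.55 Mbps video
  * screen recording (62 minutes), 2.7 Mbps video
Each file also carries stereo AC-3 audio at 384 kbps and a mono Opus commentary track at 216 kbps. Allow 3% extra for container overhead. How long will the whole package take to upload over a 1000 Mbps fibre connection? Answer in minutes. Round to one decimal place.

7.5 minutes

Audio total: 384 + 216 = 600 kbps = 0.600 Mbps.
documentary: 8.330 Mbps × 6900 s × 1.03 = 59201.3 Mb
gameplay capture: 36.600 Mbps × 9300 s × 1.03 = 350591.4 Mb
wedding ceremony recording: 17.150 Mbps × 1560 s × 1.03 = 27556.6 Mb
screen recording: 3.300 Mbps × 3720 s × 1.03 = 12644.3 Mb
Total: 449993.6 Mb = 56249.2 MB.
At 1000 Mbps: 449993.6 / 1000 = 450 s ≈ 7.5 minutes.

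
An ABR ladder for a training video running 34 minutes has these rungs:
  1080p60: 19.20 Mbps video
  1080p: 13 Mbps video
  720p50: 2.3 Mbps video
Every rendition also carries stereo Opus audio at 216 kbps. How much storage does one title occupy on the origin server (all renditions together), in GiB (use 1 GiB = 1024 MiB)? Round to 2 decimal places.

34 min = 2040 s
Audio: 216 kbps = 0.216 Mbps.
Sum of rendition bitrates: (19.20+0.216) + (13+0.216) + (2.3+0.216) = 35.148 Mbps.
× 2040 s = 71,702 Mb = 8,963 MB = 8.347 GiB.

8.35 GiB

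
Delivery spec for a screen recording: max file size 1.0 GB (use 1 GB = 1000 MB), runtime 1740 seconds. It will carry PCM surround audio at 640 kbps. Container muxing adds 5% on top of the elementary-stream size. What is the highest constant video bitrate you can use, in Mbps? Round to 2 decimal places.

3.74 Mbps

Budget: 1.0 GB = 8000.0 Mb.
Stream payload after overhead: 8000.0 / 1.05 = 7619.0 Mb.
Total bitrate budget: 7619.0 Mb / 1740 s = 4.379 Mbps.
Audio: 640 kbps = 0.640 Mbps.
Video: 4.379 − 0.640 = 3.739 Mbps.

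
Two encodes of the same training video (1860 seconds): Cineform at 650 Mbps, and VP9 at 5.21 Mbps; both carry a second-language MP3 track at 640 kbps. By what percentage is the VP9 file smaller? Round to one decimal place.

99.1%

Audio: 640 kbps = 0.640 Mbps.
Cineform: 650.640 Mbps × 1860 s = 1210190.4 Mb = 140.885 GiB.
VP9: 5.850 Mbps × 1860 s = 10881.0 Mb = 1.267 GiB.
Reduction: (1 − 1.267/140.885) × 100 = 99.10%.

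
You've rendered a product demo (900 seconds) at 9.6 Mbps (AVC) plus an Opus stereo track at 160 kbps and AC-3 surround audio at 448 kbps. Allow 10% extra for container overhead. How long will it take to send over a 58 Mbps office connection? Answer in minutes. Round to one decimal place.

Audio total: 160 + 448 = 608 kbps = 0.608 Mbps.
Total bitrate: 10.208 Mbps.
File: 10.208 Mbps × 900 s = 9187.2 Mb.
With 10% container overhead: ×1.10. → 10105.9 Mb.
At 58 Mbps: 10105.9 / 58 = 174.2 s ≈ 2.9 minutes.

2.9 minutes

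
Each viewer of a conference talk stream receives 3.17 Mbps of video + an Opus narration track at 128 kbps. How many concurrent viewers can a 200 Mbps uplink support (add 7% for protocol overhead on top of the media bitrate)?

56

Audio: 128 kbps = 0.128 Mbps.
Per-viewer media rate: 3.298 Mbps.
On the wire with 7% overhead: 3.529 Mbps.
200 Mbps = 200.0 Mbps; 200.0 / 3.529 = 56.68 → 56 viewers.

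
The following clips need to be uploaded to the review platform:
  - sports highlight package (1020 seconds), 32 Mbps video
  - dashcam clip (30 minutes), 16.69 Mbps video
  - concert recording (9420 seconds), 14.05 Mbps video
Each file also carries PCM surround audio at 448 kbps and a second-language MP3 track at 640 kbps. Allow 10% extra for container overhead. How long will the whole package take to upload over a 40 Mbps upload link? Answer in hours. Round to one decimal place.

Audio total: 448 + 640 = 1088 kbps = 1.088 Mbps.
sports highlight package: 33.088 Mbps × 1020 s × 1.10 = 37124.7 Mb
dashcam clip: 17.778 Mbps × 1800 s × 1.10 = 35200.4 Mb
concert recording: 15.138 Mbps × 9420 s × 1.10 = 156860.0 Mb
Total: 229185.1 Mb = 28648.1 MB.
At 40 Mbps: 229185.1 / 40 = 5730 s ≈ 1.59 hours.

1.6 hours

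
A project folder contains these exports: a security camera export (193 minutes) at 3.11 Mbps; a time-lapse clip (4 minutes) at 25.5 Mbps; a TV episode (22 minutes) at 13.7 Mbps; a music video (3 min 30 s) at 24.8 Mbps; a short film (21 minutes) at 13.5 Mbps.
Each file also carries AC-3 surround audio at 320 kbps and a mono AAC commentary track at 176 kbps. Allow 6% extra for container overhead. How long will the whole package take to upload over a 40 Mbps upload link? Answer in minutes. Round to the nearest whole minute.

40 minutes

Audio total: 320 + 176 = 496 kbps = 0.496 Mbps.
security camera export: 3.606 Mbps × 11580 s × 1.06 = 44262.9 Mb
time-lapse clip: 25.996 Mbps × 240 s × 1.06 = 6613.4 Mb
TV episode: 14.196 Mbps × 1320 s × 1.06 = 19863.0 Mb
music video: 25.296 Mbps × 210 s × 1.06 = 5630.9 Mb
short film: 13.996 Mbps × 1260 s × 1.06 = 18693.1 Mb
Total: 95063.3 Mb = 11882.9 MB.
At 40 Mbps: 95063.3 / 40 = 2377 s ≈ 39.6 minutes.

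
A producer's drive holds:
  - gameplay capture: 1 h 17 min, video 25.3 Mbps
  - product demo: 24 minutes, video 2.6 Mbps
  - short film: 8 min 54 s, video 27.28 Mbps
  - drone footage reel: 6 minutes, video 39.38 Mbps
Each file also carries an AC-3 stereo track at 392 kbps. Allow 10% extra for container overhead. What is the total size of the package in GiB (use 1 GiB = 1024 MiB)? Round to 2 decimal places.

19.48 GiB

Audio: 392 kbps = 0.392 Mbps.
gameplay capture: 25.692 Mbps × 4620 s × 1.10 = 130566.7 Mb
product demo: 2.992 Mbps × 1440 s × 1.10 = 4739.3 Mb
short film: 27.672 Mbps × 534 s × 1.10 = 16254.5 Mb
drone footage reel: 39.772 Mbps × 360 s × 1.10 = 15749.7 Mb
Total: 167310.3 Mb = 20913.8 MB.
= 19.48 GiB.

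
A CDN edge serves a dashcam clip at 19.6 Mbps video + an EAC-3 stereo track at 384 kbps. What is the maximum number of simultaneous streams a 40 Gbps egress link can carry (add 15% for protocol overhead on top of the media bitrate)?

Audio: 384 kbps = 0.384 Mbps.
Per-viewer media rate: 19.984 Mbps.
On the wire with 15% overhead: 22.982 Mbps.
40 Gbps = 40,000 Mbps; 40,000 / 22.982 = 1740.52 → 1740 viewers.

1740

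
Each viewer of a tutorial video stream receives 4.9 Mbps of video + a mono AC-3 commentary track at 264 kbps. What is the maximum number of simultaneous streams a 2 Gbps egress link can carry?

Audio: 264 kbps = 0.264 Mbps.
Per-viewer media rate: 5.164 Mbps.
2 Gbps = 2,000 Mbps; 2,000 / 5.164 = 387.30 → 387 viewers.

387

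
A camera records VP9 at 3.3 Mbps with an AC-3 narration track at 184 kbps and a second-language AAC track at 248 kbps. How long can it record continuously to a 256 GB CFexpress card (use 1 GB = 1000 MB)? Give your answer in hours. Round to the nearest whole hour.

152 hours

Audio total: 184 + 248 = 432 kbps = 0.432 Mbps.
Total bitrate: 3.3 + 0.432 = 3.732 Mbps.
Capacity: 256 GB = 2,048,000 Mb.
Recording time: 2,048,000 / 3.732 = 548,767 s ≈ 152 hours.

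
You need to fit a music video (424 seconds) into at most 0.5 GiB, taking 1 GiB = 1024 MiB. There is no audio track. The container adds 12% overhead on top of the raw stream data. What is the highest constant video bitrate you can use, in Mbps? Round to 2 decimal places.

Budget: 0.5 GiB = 4295.0 Mb.
Stream payload after overhead: 4295.0 / 1.12 = 3834.8 Mb.
Total bitrate budget: 3834.8 Mb / 424 s = 9.044 Mbps.

9.04 Mbps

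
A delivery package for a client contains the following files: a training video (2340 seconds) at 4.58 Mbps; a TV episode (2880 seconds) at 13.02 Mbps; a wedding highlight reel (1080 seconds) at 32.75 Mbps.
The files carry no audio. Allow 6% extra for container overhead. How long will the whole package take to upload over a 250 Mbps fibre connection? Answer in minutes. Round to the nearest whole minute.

6 minutes

training video: 4.580 Mbps × 2340 s × 1.06 = 11360.2 Mb
TV episode: 13.020 Mbps × 2880 s × 1.06 = 39747.5 Mb
wedding highlight reel: 32.750 Mbps × 1080 s × 1.06 = 37492.2 Mb
Total: 88599.9 Mb = 11075.0 MB.
At 250 Mbps: 88599.9 / 250 = 354 s ≈ 5.91 minutes.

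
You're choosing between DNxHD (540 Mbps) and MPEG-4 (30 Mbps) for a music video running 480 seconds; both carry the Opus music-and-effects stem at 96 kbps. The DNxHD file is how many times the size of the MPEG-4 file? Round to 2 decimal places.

17.95

Audio: 96 kbps = 0.096 Mbps.
DNxHD: 540.096 Mbps × 480 s = 259246.1 Mb = 32.406 GB.
MPEG-4: 30.096 Mbps × 480 s = 14446.1 Mb = 1.806 GB.
Ratio: 32.406 / 1.806 = 17.946.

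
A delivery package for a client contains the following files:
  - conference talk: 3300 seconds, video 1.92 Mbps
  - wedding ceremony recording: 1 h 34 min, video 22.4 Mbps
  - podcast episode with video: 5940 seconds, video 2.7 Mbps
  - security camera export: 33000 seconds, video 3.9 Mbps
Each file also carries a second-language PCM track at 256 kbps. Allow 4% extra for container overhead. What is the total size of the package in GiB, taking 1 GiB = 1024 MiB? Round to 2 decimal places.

Audio: 256 kbps = 0.256 Mbps.
conference talk: 2.176 Mbps × 3300 s × 1.04 = 7468.0 Mb
wedding ceremony recording: 22.656 Mbps × 5640 s × 1.04 = 132891.0 Mb
podcast episode with video: 2.956 Mbps × 5940 s × 1.04 = 18261.0 Mb
security camera export: 4.156 Mbps × 33000 s × 1.04 = 142633.9 Mb
Total: 301254.0 Mb = 37656.7 MB.
= 35.07 GiB.

35.07 GiB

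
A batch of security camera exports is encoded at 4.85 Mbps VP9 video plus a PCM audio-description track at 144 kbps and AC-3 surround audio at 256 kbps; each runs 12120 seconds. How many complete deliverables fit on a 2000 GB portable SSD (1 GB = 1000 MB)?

Audio total: 144 + 256 = 400 kbps = 0.400 Mbps.
Total bitrate: 5.250 Mbps.
Per item: 5.250 Mbps × 12120 s = 63,630 Mb = 7,954 MB.
Capacity: 2000 GB = 16,000,000 Mb; 251.45 items → 251 complete.

251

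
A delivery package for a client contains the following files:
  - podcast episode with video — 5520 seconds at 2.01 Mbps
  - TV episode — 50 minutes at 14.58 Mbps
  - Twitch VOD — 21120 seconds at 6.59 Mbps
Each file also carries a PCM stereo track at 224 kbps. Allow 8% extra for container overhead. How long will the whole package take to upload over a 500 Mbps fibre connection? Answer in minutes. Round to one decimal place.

7.2 minutes

Audio: 224 kbps = 0.224 Mbps.
podcast episode with video: 2.234 Mbps × 5520 s × 1.08 = 13318.2 Mb
TV episode: 14.804 Mbps × 3000 s × 1.08 = 47965.0 Mb
Twitch VOD: 6.814 Mbps × 21120 s × 1.08 = 155424.6 Mb
Total: 216707.8 Mb = 27088.5 MB.
At 500 Mbps: 216707.8 / 500 = 433 s ≈ 7.22 minutes.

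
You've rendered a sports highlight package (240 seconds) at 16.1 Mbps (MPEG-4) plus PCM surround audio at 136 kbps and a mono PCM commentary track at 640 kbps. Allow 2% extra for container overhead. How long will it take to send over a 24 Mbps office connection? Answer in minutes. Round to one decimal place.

2.9 minutes

Audio total: 136 + 640 = 776 kbps = 0.776 Mbps.
Total bitrate: 16.876 Mbps.
File: 16.876 Mbps × 240 s = 4050.2 Mb.
With 2% container overhead: ×1.02. → 4131.2 Mb.
At 24 Mbps: 4131.2 / 24 = 172.1 s ≈ 2.87 minutes.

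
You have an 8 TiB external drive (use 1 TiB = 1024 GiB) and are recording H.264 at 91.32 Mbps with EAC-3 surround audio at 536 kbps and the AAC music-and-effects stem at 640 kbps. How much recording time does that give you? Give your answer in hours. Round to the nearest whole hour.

Audio total: 536 + 640 = 1176 kbps = 1.176 Mbps.
Total bitrate: 91.32 + 1.176 = 92.496 Mbps.
Capacity: 8 TiB = 70,368,744 Mb.
Recording time: 70,368,744 / 92.496 = 760,776 s ≈ 211 hours.

211 hours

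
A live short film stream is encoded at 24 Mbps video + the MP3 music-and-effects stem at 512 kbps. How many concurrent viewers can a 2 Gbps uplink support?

81

Audio: 512 kbps = 0.512 Mbps.
Per-viewer media rate: 24.512 Mbps.
2 Gbps = 2,000 Mbps; 2,000 / 24.512 = 81.59 → 81 viewers.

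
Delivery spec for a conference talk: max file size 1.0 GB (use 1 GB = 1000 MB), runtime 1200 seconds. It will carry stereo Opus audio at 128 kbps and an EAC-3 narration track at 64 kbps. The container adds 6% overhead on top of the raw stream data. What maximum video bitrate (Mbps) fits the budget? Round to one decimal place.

Budget: 1.0 GB = 8000.0 Mb.
Stream payload after overhead: 8000.0 / 1.06 = 7547.2 Mb.
Total bitrate budget: 7547.2 Mb / 1200 s = 6.289 Mbps.
Audio total: 128 + 64 = 192 kbps = 0.192 Mbps.
Video: 6.289 − 0.192 = 6.097 Mbps.

6.1 Mbps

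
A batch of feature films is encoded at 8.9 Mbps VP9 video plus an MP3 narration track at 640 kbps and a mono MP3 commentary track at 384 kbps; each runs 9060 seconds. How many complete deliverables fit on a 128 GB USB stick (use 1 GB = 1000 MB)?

Audio total: 640 + 384 = 1024 kbps = 1.024 Mbps.
Total bitrate: 9.924 Mbps.
Per item: 9.924 Mbps × 9060 s = 89,911 Mb = 11,239 MB.
Capacity: 128 GB = 1,024,000 Mb; 11.39 items → 11 complete.

11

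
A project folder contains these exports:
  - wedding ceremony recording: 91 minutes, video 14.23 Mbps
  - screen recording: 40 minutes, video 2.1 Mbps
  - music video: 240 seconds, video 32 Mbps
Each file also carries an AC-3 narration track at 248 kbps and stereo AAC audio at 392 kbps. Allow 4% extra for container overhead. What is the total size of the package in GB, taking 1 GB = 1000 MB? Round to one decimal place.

12.4 GB

Audio total: 248 + 392 = 640 kbps = 0.640 Mbps.
wedding ceremony recording: 14.870 Mbps × 5460 s × 1.04 = 84437.8 Mb
screen recording: 2.740 Mbps × 2400 s × 1.04 = 6839.0 Mb
music video: 32.640 Mbps × 240 s × 1.04 = 8146.9 Mb
Total: 99423.8 Mb = 12428.0 MB.
= 12.43 GB.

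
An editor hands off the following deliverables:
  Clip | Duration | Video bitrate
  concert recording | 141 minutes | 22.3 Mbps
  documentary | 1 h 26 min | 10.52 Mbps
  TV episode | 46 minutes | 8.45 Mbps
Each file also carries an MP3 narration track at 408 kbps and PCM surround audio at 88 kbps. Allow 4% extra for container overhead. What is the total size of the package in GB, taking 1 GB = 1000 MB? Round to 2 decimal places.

Audio total: 408 + 88 = 496 kbps = 0.496 Mbps.
concert recording: 22.796 Mbps × 8460 s × 1.04 = 200568.3 Mb
documentary: 11.016 Mbps × 5160 s × 1.04 = 59116.3 Mb
TV episode: 8.946 Mbps × 2760 s × 1.04 = 25678.6 Mb
Total: 285363.2 Mb = 35670.4 MB.
= 35.67 GB.

35.67 GB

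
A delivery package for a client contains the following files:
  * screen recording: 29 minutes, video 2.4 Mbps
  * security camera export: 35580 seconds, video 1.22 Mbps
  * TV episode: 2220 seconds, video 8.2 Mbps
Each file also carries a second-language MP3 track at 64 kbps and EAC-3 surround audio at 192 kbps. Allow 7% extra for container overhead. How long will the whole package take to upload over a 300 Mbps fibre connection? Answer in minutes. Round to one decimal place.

Audio total: 64 + 192 = 256 kbps = 0.256 Mbps.
screen recording: 2.656 Mbps × 1740 s × 1.07 = 4944.9 Mb
security camera export: 1.476 Mbps × 35580 s × 1.07 = 56192.2 Mb
TV episode: 8.456 Mbps × 2220 s × 1.07 = 20086.4 Mb
Total: 81223.5 Mb = 10152.9 MB.
At 300 Mbps: 81223.5 / 300 = 271 s ≈ 4.51 minutes.

4.5 minutes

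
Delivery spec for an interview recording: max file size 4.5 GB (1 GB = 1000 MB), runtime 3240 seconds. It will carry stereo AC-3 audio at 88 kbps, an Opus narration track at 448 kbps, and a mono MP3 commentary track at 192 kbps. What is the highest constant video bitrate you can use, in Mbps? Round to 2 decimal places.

10.38 Mbps

Budget: 4.5 GB = 36000.0 Mb.
Total bitrate budget: 36000.0 Mb / 3240 s = 11.111 Mbps.
Audio total: 88 + 448 + 192 = 728 kbps = 0.728 Mbps.
Video: 11.111 − 0.728 = 10.383 Mbps.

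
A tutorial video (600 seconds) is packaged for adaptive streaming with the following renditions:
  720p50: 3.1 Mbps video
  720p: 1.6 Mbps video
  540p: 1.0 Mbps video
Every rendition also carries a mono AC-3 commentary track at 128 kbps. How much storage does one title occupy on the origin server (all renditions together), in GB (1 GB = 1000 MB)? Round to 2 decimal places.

0.46 GB

Audio: 128 kbps = 0.128 Mbps.
Sum of rendition bitrates: (3.1+0.128) + (1.6+0.128) + (1.0+0.128) = 6.084 Mbps.
× 600 s = 3,650 Mb = 456.3 MB = 0.4563 GB.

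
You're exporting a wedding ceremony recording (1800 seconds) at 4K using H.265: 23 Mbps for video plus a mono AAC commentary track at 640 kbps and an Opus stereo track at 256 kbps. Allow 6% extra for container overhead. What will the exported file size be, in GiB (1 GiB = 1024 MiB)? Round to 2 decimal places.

Audio total: 640 + 256 = 896 kbps = 0.896 Mbps.
Total bitrate: 23 + 0.896 = 23.896 Mbps.
Stream data: 23.896 Mbps × 1800 s = 43012.8 Mb.
With 6% container overhead: ×1.06.
45,594 Mb = 5,699,196,000 bytes ÷ 1,073,741,824 = 5.308 GiB.

5.31 GiB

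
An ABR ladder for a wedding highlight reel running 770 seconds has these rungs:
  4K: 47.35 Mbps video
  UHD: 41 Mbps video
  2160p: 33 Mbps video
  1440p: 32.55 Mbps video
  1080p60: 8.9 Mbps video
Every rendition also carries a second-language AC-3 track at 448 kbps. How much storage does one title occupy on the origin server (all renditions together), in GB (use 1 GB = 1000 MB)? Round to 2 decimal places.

15.89 GB

Audio: 448 kbps = 0.448 Mbps.
Sum of rendition bitrates: (47.35+0.448) + (41+0.448) + (33+0.448) + (32.55+0.448) + (8.9+0.448) = 165.040 Mbps.
× 770 s = 127,081 Mb = 15,885 MB = 15.89 GB.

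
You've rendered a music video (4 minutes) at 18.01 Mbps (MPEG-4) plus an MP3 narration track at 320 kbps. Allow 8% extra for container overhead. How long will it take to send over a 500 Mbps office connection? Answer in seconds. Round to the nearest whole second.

10 seconds

4 min = 240 s
Audio: 320 kbps = 0.320 Mbps.
Total bitrate: 18.330 Mbps.
File: 18.330 Mbps × 240 s = 4399.2 Mb.
With 8% container overhead: ×1.08. → 4751.1 Mb.
At 500 Mbps: 4751.1 / 500 = 9.5 s ≈ 9.5 seconds.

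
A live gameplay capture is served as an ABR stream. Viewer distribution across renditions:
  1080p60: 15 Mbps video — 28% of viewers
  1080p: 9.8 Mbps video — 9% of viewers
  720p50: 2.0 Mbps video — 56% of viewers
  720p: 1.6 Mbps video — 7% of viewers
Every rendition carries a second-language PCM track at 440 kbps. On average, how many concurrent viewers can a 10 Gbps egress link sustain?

Audio: 440 kbps = 0.440 Mbps.
Average per-viewer bitrate: 0.28×15.440 + 0.09×10.240 + 0.56×2.440 + 0.07×2.040 = 6.754 Mbps.
10 Gbps = 10,000 Mbps; 10,000 / 6.754 = 1480.60 → 1480.

1480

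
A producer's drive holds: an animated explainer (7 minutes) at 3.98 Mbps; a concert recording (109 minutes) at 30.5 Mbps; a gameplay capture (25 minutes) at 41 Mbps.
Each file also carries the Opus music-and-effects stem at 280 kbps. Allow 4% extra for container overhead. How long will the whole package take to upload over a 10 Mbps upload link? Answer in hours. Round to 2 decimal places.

Audio: 280 kbps = 0.280 Mbps.
animated explainer: 4.260 Mbps × 420 s × 1.04 = 1860.8 Mb
concert recording: 30.780 Mbps × 6540 s × 1.04 = 209353.2 Mb
gameplay capture: 41.280 Mbps × 1500 s × 1.04 = 64396.8 Mb
Total: 275610.8 Mb = 34451.4 MB.
At 10 Mbps: 275610.8 / 10 = 27561 s ≈ 7.66 hours.

7.66 hours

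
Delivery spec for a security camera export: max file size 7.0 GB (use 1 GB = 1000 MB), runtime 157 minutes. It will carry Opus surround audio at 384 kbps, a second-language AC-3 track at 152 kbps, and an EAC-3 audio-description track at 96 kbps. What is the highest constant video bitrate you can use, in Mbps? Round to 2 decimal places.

5.31 Mbps

Budget: 7.0 GB = 56000.0 Mb.
157 min = 9420 s
Total bitrate budget: 56000.0 Mb / 9420 s = 5.945 Mbps.
Audio total: 384 + 152 + 96 = 632 kbps = 0.632 Mbps.
Video: 5.945 − 0.632 = 5.313 Mbps.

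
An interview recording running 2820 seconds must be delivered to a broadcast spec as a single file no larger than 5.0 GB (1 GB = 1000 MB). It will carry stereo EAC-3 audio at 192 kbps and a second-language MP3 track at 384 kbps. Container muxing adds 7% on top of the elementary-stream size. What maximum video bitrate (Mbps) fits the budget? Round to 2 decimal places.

12.68 Mbps

Budget: 5.0 GB = 40000.0 Mb.
Stream payload after overhead: 40000.0 / 1.07 = 37383.2 Mb.
Total bitrate budget: 37383.2 Mb / 2820 s = 13.256 Mbps.
Audio total: 192 + 384 = 576 kbps = 0.576 Mbps.
Video: 13.256 − 0.576 = 12.680 Mbps.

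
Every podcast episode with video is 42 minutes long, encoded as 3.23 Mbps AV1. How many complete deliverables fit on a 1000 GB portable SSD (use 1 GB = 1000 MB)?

42 min = 2520 s
Per item: 3.230 Mbps × 2520 s = 8,140 Mb = 1,017 MB.
Capacity: 1000 GB = 8,000,000 Mb; 982.85 items → 982 complete.

982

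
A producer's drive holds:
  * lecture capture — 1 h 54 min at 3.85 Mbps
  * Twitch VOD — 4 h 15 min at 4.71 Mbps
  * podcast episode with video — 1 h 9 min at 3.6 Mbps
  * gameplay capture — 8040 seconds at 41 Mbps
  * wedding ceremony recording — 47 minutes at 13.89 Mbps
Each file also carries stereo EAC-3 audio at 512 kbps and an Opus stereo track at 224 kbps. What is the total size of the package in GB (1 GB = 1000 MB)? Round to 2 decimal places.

63.68 GB

Audio total: 512 + 224 = 736 kbps = 0.736 Mbps.
lecture capture: 4.586 Mbps × 6840 s = 31368.2 Mb
Twitch VOD: 5.446 Mbps × 15300 s = 83323.8 Mb
podcast episode with video: 4.336 Mbps × 4140 s = 17951.0 Mb
gameplay capture: 41.736 Mbps × 8040 s = 335557.4 Mb
wedding ceremony recording: 14.626 Mbps × 2820 s = 41245.3 Mb
Total: 509445.8 Mb = 63680.7 MB.
= 63.68 GB.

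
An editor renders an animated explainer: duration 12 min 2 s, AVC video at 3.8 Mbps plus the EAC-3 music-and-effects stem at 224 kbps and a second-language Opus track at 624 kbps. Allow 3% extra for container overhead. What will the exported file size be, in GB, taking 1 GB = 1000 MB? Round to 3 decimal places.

12 min 2 s = 722 s
Audio total: 224 + 624 = 848 kbps = 0.848 Mbps.
Total bitrate: 3.8 + 0.848 = 4.648 Mbps.
Stream data: 4.648 Mbps × 722 s = 3355.9 Mb.
With 3% container overhead: ×1.03.
3,457 Mb ÷ 8 = 432.1 MB → 0.4321 GB.

0.432 GB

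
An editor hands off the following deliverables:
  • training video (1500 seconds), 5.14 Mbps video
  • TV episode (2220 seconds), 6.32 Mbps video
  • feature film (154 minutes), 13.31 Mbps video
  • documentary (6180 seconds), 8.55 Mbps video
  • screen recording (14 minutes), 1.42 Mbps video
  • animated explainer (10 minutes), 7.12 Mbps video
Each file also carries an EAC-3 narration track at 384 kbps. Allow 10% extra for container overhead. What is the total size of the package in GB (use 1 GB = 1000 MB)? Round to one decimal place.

29.0 GB

Audio: 384 kbps = 0.384 Mbps.
training video: 5.524 Mbps × 1500 s × 1.10 = 9114.6 Mb
TV episode: 6.704 Mbps × 2220 s × 1.10 = 16371.2 Mb
feature film: 13.694 Mbps × 9240 s × 1.10 = 139185.8 Mb
documentary: 8.934 Mbps × 6180 s × 1.10 = 60733.3 Mb
screen recording: 1.804 Mbps × 840 s × 1.10 = 1666.9 Mb
animated explainer: 7.504 Mbps × 600 s × 1.10 = 4952.6 Mb
Total: 232024.5 Mb = 29003.1 MB.
= 29.00 GB.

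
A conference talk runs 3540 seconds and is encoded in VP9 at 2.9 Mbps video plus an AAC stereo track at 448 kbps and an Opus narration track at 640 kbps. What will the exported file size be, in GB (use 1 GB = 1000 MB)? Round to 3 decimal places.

Audio total: 448 + 640 = 1088 kbps = 1.088 Mbps.
Total bitrate: 2.9 + 1.088 = 3.988 Mbps.
Stream data: 3.988 Mbps × 3540 s = 14117.5 Mb.
14,118 Mb ÷ 8 = 1,765 MB → 1.765 GB.

1.765 GB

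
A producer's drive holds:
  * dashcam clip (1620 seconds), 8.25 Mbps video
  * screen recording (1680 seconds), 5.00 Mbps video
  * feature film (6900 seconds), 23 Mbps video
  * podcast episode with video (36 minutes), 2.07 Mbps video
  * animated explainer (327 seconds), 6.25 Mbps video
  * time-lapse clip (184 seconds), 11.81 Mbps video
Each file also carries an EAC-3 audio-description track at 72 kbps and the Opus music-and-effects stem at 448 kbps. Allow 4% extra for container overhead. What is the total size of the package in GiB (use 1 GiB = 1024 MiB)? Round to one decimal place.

23.7 GiB

Audio total: 72 + 448 = 520 kbps = 0.520 Mbps.
dashcam clip: 8.770 Mbps × 1620 s × 1.04 = 14775.7 Mb
screen recording: 5.520 Mbps × 1680 s × 1.04 = 9644.5 Mb
feature film: 23.520 Mbps × 6900 s × 1.04 = 168779.5 Mb
podcast episode with video: 2.590 Mbps × 2160 s × 1.04 = 5818.2 Mb
animated explainer: 6.770 Mbps × 327 s × 1.04 = 2302.3 Mb
time-lapse clip: 12.330 Mbps × 184 s × 1.04 = 2359.5 Mb
Total: 203679.7 Mb = 25460.0 MB.
= 23.71 GiB.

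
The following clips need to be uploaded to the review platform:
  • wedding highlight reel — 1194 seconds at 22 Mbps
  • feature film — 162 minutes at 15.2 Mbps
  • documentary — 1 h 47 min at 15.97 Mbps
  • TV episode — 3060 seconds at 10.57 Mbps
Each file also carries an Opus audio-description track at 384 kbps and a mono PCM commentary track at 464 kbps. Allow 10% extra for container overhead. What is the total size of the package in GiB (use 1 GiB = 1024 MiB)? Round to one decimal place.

Audio total: 384 + 464 = 848 kbps = 0.848 Mbps.
wedding highlight reel: 22.848 Mbps × 1194 s × 1.10 = 30008.6 Mb
feature film: 16.048 Mbps × 9720 s × 1.10 = 171585.2 Mb
documentary: 16.818 Mbps × 6420 s × 1.10 = 118768.7 Mb
TV episode: 11.418 Mbps × 3060 s × 1.10 = 38433.0 Mb
Total: 358795.5 Mb = 44849.4 MB.
= 41.77 GiB.

41.8 GiB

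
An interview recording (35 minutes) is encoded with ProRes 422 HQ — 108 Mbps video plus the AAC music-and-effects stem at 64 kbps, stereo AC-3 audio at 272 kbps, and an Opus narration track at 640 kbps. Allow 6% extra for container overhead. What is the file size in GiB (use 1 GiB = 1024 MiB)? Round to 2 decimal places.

35 min = 2100 s
Audio total: 64 + 272 + 640 = 976 kbps = 0.976 Mbps.
Total bitrate: 108 + 0.976 = 108.976 Mbps.
Stream data: 108.976 Mbps × 2100 s = 228849.6 Mb.
With 6% container overhead: ×1.06.
242,581 Mb = 30,322,572,000 bytes ÷ 1,073,741,824 = 28.24 GiB.

28.24 GiB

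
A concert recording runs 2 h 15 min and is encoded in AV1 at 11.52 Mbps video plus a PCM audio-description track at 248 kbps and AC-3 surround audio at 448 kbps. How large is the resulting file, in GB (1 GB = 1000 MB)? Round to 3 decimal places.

2 h 15 min = 135 min = 8100 s
Audio total: 248 + 448 = 696 kbps = 0.696 Mbps.
Total bitrate: 11.52 + 0.696 = 12.216 Mbps.
Stream data: 12.216 Mbps × 8100 s = 98949.6 Mb.
98,950 Mb ÷ 8 = 12,369 MB → 12.37 GB.

12.369 GB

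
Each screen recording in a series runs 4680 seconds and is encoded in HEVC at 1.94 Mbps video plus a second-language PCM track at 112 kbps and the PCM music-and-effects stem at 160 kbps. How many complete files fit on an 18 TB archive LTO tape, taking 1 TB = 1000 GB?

Audio total: 112 + 160 = 272 kbps = 0.272 Mbps.
Total bitrate: 2.212 Mbps.
Per item: 2.212 Mbps × 4680 s = 10,352 Mb = 1,294 MB.
Capacity: 18 TB = 144,000,000 Mb; 13910.14 items → 13910 complete.

13910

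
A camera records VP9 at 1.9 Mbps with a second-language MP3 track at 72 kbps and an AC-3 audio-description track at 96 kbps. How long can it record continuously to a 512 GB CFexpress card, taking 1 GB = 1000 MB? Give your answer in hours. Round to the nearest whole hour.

Audio total: 72 + 96 = 168 kbps = 0.168 Mbps.
Total bitrate: 1.9 + 0.168 = 2.068 Mbps.
Capacity: 512 GB = 4,096,000 Mb.
Recording time: 4,096,000 / 2.068 = 1,980,658 s ≈ 550 hours.

550 hours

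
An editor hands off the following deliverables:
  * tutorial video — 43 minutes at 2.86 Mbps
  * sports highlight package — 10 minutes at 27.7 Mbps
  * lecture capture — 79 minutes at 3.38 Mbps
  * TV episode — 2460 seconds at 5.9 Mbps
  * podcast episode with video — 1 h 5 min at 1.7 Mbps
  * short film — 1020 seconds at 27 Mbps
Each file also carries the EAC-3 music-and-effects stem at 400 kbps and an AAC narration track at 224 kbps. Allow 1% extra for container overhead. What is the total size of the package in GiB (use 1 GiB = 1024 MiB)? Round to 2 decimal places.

11.55 GiB

Audio total: 400 + 224 = 624 kbps = 0.624 Mbps.
tutorial video: 3.484 Mbps × 2580 s × 1.01 = 9078.6 Mb
sports highlight package: 28.324 Mbps × 600 s × 1.01 = 17164.3 Mb
lecture capture: 4.004 Mbps × 4740 s × 1.01 = 19168.7 Mb
TV episode: 6.524 Mbps × 2460 s × 1.01 = 16209.5 Mb
podcast episode with video: 2.324 Mbps × 3900 s × 1.01 = 9154.2 Mb
short film: 27.624 Mbps × 1020 s × 1.01 = 28458.2 Mb
Total: 99233.7 Mb = 12404.2 MB.
= 11.55 GiB.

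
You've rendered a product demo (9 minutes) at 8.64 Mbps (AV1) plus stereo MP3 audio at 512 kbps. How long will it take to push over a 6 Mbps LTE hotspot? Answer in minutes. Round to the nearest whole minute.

14 minutes

9 min = 540 s
Audio: 512 kbps = 0.512 Mbps.
Total bitrate: 9.152 Mbps.
File: 9.152 Mbps × 540 s = 4942.1 Mb.
At 6 Mbps: 4942.1 / 6 = 823.7 s ≈ 13.7 minutes.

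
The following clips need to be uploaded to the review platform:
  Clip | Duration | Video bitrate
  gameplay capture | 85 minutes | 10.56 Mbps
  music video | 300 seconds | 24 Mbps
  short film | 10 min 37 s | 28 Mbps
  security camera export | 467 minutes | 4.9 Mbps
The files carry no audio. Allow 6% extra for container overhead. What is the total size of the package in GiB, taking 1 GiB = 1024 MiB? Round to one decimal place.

gameplay capture: 10.560 Mbps × 5100 s × 1.06 = 57087.4 Mb
music video: 24.000 Mbps × 300 s × 1.06 = 7632.0 Mb
short film: 28.000 Mbps × 637 s × 1.06 = 18906.2 Mb
security camera export: 4.900 Mbps × 28020 s × 1.06 = 145535.9 Mb
Total: 229161.4 Mb = 28645.2 MB.
= 26.68 GiB.

26.7 GiB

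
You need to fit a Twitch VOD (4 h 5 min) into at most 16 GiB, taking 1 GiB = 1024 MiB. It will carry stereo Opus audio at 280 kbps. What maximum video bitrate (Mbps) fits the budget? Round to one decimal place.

9.1 Mbps

Budget: 16 GiB = 137439.0 Mb.
4 h 5 min = 245 min = 14700 s
Total bitrate budget: 137439.0 Mb / 14700 s = 9.350 Mbps.
Audio: 280 kbps = 0.280 Mbps.
Video: 9.350 − 0.280 = 9.070 Mbps.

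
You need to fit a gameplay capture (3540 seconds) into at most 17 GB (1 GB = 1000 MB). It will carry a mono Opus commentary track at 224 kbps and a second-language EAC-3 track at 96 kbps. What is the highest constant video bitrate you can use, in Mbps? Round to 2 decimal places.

Budget: 17 GB = 136000.0 Mb.
Total bitrate budget: 136000.0 Mb / 3540 s = 38.418 Mbps.
Audio total: 224 + 96 = 320 kbps = 0.320 Mbps.
Video: 38.418 − 0.320 = 38.098 Mbps.

38.10 Mbps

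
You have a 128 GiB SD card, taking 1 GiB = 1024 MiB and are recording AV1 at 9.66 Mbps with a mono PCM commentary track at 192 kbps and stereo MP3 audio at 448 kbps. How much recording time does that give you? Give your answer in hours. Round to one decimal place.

29.7 hours

Audio total: 192 + 448 = 640 kbps = 0.640 Mbps.
Total bitrate: 9.66 + 0.640 = 10.300 Mbps.
Capacity: 128 GiB = 1,099,512 Mb.
Recording time: 1,099,512 / 10.300 = 106,749 s ≈ 29.7 hours.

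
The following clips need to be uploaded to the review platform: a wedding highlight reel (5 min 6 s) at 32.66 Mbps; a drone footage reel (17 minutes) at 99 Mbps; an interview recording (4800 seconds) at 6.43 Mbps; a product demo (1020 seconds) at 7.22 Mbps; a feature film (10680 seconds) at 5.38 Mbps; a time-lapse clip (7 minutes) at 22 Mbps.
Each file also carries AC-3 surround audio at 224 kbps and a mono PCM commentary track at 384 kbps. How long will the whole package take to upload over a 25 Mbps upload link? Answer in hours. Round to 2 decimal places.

2.52 hours

Audio total: 224 + 384 = 608 kbps = 0.608 Mbps.
wedding highlight reel: 33.268 Mbps × 306 s = 10180.0 Mb
drone footage reel: 99.608 Mbps × 1020 s = 101600.2 Mb
interview recording: 7.038 Mbps × 4800 s = 33782.4 Mb
product demo: 7.828 Mbps × 1020 s = 7984.6 Mb
feature film: 5.988 Mbps × 10680 s = 63951.8 Mb
time-lapse clip: 22.608 Mbps × 420 s = 9495.4 Mb
Total: 226994.3 Mb = 28374.3 MB.
At 25 Mbps: 226994.3 / 25 = 9080 s ≈ 2.52 hours.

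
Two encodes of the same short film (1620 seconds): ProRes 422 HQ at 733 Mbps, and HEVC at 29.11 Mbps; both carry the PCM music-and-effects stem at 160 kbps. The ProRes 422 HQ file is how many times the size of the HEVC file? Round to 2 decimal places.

Audio: 160 kbps = 0.160 Mbps.
ProRes 422 HQ: 733.160 Mbps × 1620 s = 1187719.2 Mb = 138.269 GiB.
HEVC: 29.270 Mbps × 1620 s = 47417.4 Mb = 5.520 GiB.
Ratio: 138.269 / 5.520 = 25.048.

25.05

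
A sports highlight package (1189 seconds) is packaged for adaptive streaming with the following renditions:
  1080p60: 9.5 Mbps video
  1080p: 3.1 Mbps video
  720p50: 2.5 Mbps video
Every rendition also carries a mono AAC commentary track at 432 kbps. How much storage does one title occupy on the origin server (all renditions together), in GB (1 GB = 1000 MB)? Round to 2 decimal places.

2.44 GB

Audio: 432 kbps = 0.432 Mbps.
Sum of rendition bitrates: (9.5+0.432) + (3.1+0.432) + (2.5+0.432) = 16.396 Mbps.
× 1189 s = 19,495 Mb = 2,437 MB = 2.437 GB.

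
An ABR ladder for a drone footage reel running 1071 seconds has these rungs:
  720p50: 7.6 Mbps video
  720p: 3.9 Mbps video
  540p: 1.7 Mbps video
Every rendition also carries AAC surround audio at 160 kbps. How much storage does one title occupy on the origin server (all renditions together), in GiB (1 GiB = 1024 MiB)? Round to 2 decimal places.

1.71 GiB

Audio: 160 kbps = 0.160 Mbps.
Sum of rendition bitrates: (7.6+0.160) + (3.9+0.160) + (1.7+0.160) = 13.680 Mbps.
× 1071 s = 14,651 Mb = 1,831 MB = 1.706 GiB.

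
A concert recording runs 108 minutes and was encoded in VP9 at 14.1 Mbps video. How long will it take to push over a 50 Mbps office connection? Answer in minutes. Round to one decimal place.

30.5 minutes

108 min = 6480 s
File: 14.100 Mbps × 6480 s = 91368.0 Mb.
At 50 Mbps: 91368.0 / 50 = 1827.4 s ≈ 30.5 minutes.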